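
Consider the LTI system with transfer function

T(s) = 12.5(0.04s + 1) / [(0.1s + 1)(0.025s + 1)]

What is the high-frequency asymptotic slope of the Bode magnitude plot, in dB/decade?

Each pole contributes −20 dB/decade at high frequency; each zero contributes +20 dB/decade.
Net: 1 zero(s) − 2 pole(s) → -20 dB/decade.

-20 dB/decade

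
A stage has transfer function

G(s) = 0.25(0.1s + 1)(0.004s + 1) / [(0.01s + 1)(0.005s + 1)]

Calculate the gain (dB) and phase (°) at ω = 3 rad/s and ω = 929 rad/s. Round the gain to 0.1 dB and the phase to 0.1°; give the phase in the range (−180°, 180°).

At ω = 3 rad/s:
zero (1 + j3·0.1) = 1 + j0.3 → |·| ≈ 1.044, ∠ ≈ 16.70°
zero (1 + j3·0.004) = 1 + j0.012 → |·| ≈ 1.0001, ∠ ≈ 0.69°
pole (1 + j3·0.01) = 1 + j0.03 → |·| ≈ 1.0004, ∠ ≈ 1.72°
pole (1 + j3·0.005) = 1 + j0.015 → |·| ≈ 1.0001, ∠ ≈ 0.86°
|G| = 0.25 · 1.044 · 1.0001 / (1.0004 · 1.0001) ≈ 0.2609
Gain = 20 log₁₀(0.2609) ≈ -11.67 dB
∠G = (16.70° + 0.69°) − (1.72° + 0.86°) = 14.81°

At ω = 929 rad/s:
zero (1 + j929·0.1) = 1 + j92.9 → |·| ≈ 92.905, ∠ ≈ 89.38°
zero (1 + j929·0.004) = 1 + j3.716 → |·| ≈ 3.8482, ∠ ≈ 74.94°
pole (1 + j929·0.01) = 1 + j9.29 → |·| ≈ 9.3437, ∠ ≈ 83.86°
pole (1 + j929·0.005) = 1 + j4.645 → |·| ≈ 4.7514, ∠ ≈ 77.85°
|G| = 0.25 · 92.905 · 3.8482 / (9.3437 · 4.7514) ≈ 2.0132
Gain = 20 log₁₀(2.0132) ≈ 6.08 dB
∠G = (89.38° + 74.94°) − (83.86° + 77.85°) = 2.61°

ω = 3: -11.7 dB, 14.8°; ω = 929: 6.1 dB, 2.6°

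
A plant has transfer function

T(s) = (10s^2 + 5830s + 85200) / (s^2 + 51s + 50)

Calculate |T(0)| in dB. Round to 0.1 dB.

64.6 dB

T(0) = 85200 / 50 = 1704
20 log₁₀(1704) ≈ 64.63 dB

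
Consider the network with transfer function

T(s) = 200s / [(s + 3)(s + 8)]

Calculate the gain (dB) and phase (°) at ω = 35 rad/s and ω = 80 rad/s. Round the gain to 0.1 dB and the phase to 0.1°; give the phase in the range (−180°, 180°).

At s = jω = j35:
zero at origin: s = j35 → |·| = 35, ∠ = 90.00°
pole (s+3): 3 + j35 → |·| = √(3²+35²) = √1234 ≈ 35.128, ∠ = arctan(35/3) ≈ 85.10°
pole (s+8): 8 + j35 → |·| = √(8²+35²) = √1289 ≈ 35.903, ∠ = arctan(35/8) ≈ 77.12°
|T| = 200 · 35 / 1261.2 ≈ 5.5503
Gain = 20 log₁₀(5.5503) ≈ 14.89 dB
∠T = 90.00° − 162.22° = -72.22°

At s = jω = j80:
zero at origin: s = j80 → |·| = 80, ∠ = 90.00°
pole (s+3): 3 + j80 → |·| = √(3²+80²) = √6409 ≈ 80.056, ∠ = arctan(80/3) ≈ 87.85°
pole (s+8): 8 + j80 → |·| = √(8²+80²) = √6464 ≈ 80.399, ∠ = arctan(80/8) ≈ 84.29°
|T| = 200 · 80 / 6436.4 ≈ 2.4859
Gain = 20 log₁₀(2.4859) ≈ 7.91 dB
∠T = 90.00° − 172.14° = -82.14°

ω = 35: 14.9 dB, -72.2°; ω = 80: 7.9 dB, -82.1°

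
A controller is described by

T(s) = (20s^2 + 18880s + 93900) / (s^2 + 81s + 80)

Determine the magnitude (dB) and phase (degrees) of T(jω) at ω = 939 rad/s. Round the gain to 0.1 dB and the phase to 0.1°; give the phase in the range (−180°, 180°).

Substitute s = j939:
Numerator: 20(j939)^2 + 18880(j939) + 93900 = -17540520 + j17728320
Denominator: (j939)^2 + 81(j939) + 80 = -881641 + j76059
|N| = √(17540520² + 17728320²) ≈ 2.4939e+07, ∠N ≈ 134.69°
|D| = √(881641² + 76059²) ≈ 8.8492e+05, ∠D ≈ 175.07°
|T| = 2.4939e+07 / 8.8492e+05 ≈ 28.182
Gain = 20 log₁₀(28.182) ≈ 29.00 dB
∠T = 134.69° − 175.07° = -40.38°

29.0 dB, -40.4°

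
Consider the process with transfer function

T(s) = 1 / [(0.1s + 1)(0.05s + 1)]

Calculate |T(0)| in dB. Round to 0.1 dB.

T(0) = 1 · 1 / 1 = 1
20 log₁₀(1) ≈ 0.00 dB

0.0 dB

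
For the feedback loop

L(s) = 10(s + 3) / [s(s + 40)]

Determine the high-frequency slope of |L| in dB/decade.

-20 dB/decade

Each pole contributes −20 dB/decade at high frequency; each zero contributes +20 dB/decade.
Net: 1 zero(s) − 2 pole(s) → -20 dB/decade.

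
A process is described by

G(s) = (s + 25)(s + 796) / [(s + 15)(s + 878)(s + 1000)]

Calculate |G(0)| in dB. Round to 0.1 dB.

-56.4 dB

G(0) = 1·25·796 / (15·878·1000) ≈ 0.001511
20 log₁₀(0.001511) ≈ -56.41 dB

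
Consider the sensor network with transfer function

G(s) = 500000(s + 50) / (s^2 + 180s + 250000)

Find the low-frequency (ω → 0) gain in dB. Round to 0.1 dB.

G(0) = 500000·50 / 250000 = 100
20 log₁₀(100) ≈ 40.00 dB

40.0 dB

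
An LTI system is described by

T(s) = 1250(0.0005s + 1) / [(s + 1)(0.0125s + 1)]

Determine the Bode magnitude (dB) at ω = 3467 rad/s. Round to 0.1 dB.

-35.6 dB

At ω = 3467 rad/s:
zero (1 + j3467·0.0005) = 1 + j1.7335 → |·| ≈ 2.0013, ∠ ≈ 60.02°
pole (1 + j3467·1) = 1 + j3467 → |·| ≈ 3467, ∠ ≈ 89.98°
pole (1 + j3467·0.0125) = 1 + j43.3375 → |·| ≈ 43.349, ∠ ≈ 88.68°
|T| = 1250 · 2.0013 / (3467 · 43.349) ≈ 0.016645
Gain = 20 log₁₀(0.016645) ≈ -35.57 dB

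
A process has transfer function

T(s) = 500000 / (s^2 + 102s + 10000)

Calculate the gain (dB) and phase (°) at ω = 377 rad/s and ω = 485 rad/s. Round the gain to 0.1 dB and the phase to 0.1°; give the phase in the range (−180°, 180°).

ω = 377: 11.2 dB, -163.8°; ω = 485: 6.7 dB, -167.6°

At s = jω = j377:
quadratic: (j377)² + 102·j377 + 10000 = -132129 + j38454 → |·| ≈ 1.3761e+05, ∠ ≈ 163.77°
|T| = 500000 / 1.3761e+05 ≈ 3.6335
Gain = 20 log₁₀(3.6335) ≈ 11.21 dB
∠T = 0.00° − 163.77° = -163.77°

At s = jω = j485:
quadratic: (j485)² + 102·j485 + 10000 = -225225 + j49470 → |·| ≈ 2.3059e+05, ∠ ≈ 167.61°
|T| = 500000 / 2.3059e+05 ≈ 2.1684
Gain = 20 log₁₀(2.1684) ≈ 6.72 dB
∠T = 0.00° − 167.61° = -167.61°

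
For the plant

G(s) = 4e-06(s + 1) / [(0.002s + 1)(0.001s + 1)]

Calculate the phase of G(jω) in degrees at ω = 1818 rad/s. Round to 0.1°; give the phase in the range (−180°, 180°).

At ω = 1818 rad/s:
zero (1 + j1818·1) = 1 + j1818 → |·| ≈ 1818, ∠ ≈ 89.97°
pole (1 + j1818·0.002) = 1 + j3.636 → |·| ≈ 3.771, ∠ ≈ 74.62°
pole (1 + j1818·0.001) = 1 + j1.818 → |·| ≈ 2.0749, ∠ ≈ 61.19°
∠G = (89.97°) − (74.62° + 61.19°) = -45.84°

-45.8°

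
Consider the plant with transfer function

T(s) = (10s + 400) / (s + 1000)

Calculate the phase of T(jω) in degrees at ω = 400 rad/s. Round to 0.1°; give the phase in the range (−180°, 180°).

Substitute s = j400:
Numerator: 10(j400) + 400 = 400 + j4000
Denominator: (j400) + 1000 = 1000 + j400
|N| = √(400² + 4000²) ≈ 4020, ∠N ≈ 84.29°
|D| = √(1000² + 400²) ≈ 1077, ∠D ≈ 21.80°
∠T = 84.29° − 21.80° = 62.49°

62.5°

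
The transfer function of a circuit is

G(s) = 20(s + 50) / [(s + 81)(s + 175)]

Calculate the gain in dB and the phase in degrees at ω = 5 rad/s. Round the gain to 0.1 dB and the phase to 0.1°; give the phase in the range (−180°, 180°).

-23.0 dB, 0.5°

At s = jω = j5:
zero (s+50): 50 + j5 → |·| = √(50²+5²) = √2525 ≈ 50.249, ∠ = arctan(5/50) ≈ 5.71°
pole (s+81): 81 + j5 → |·| = √(81²+5²) = √6586 ≈ 81.154, ∠ = arctan(5/81) ≈ 3.53°
pole (s+175): 175 + j5 → |·| = √(175²+5²) = √30650 ≈ 175.07, ∠ = arctan(5/175) ≈ 1.64°
|G| = 20 · 50.249 / 14208 ≈ 0.070733
Gain = 20 log₁₀(0.070733) ≈ -23.01 dB
∠G = 5.71° − 5.17° = 0.54°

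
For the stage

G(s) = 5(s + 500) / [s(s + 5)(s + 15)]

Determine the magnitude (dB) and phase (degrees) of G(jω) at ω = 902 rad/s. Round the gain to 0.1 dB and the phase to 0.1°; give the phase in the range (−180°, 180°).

-103.1 dB, 152.3°

At s = jω = j902:
zero (s+500): 500 + j902 → |·| = √(500²+902²) = √1063604 ≈ 1031.3, ∠ = arctan(902/500) ≈ 61.00°
pole (s+5): 5 + j902 → |·| = √(5²+902²) = √813629 ≈ 902.01, ∠ = arctan(902/5) ≈ 89.68°
pole (s+15): 15 + j902 → |·| = √(15²+902²) = √813829 ≈ 902.12, ∠ = arctan(902/15) ≈ 89.05°
pole at origin: |s| = 902, ∠ = 90.00° (in denominator)
|G| = 5 · 1031.3 / 7.3398e+08 ≈ 7.0254e-06
Gain = 20 log₁₀(7.0254e-06) ≈ -103.07 dB
∠G = 61.00° − 268.73° = -207.73° ≡ 152.27° (principal value)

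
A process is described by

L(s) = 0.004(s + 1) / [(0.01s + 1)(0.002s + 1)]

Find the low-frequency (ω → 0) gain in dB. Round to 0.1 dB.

-48.0 dB

L(0) = 0.004 · 1 / 1 = 0.004
20 log₁₀(0.004) ≈ -47.96 dB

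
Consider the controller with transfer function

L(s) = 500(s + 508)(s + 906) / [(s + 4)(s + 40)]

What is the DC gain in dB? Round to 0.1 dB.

L(0) = 500·508·906 / (4·40) ≈ 1.4383e+06
20 log₁₀(1.4383e+06) ≈ 123.16 dB

123.2 dB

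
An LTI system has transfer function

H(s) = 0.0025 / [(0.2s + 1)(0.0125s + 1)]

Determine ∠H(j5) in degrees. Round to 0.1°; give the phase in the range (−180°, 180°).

At ω = 5 rad/s:
pole (1 + j5·0.2) = 1 + j1 → |·| ≈ 1.4142, ∠ ≈ 45.00°
pole (1 + j5·0.0125) = 1 + j0.0625 → |·| ≈ 1.002, ∠ ≈ 3.58°
∠H = (0°) − (45.00° + 3.58°) = -48.58°

-48.6°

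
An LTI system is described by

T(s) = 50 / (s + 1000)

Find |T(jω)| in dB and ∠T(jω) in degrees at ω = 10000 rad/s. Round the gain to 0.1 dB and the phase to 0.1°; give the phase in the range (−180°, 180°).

-46.1 dB, -84.3°

Substitute s = j10000:
Numerator: 50 = 50 + j0
Denominator: (j10000) + 1000 = 1000 + j10000
|N| = √(50² + 0²) ≈ 50, ∠N ≈ 0.00°
|D| = √(1000² + 10000²) ≈ 10050, ∠D ≈ 84.29°
|T| = 50 / 10050 ≈ 0.0049751
Gain = 20 log₁₀(0.0049751) ≈ -46.06 dB
∠T = 0.00° − 84.29° = -84.29°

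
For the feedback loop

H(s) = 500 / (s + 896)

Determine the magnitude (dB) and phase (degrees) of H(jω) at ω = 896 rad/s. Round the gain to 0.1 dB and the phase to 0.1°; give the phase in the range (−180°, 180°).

-8.1 dB, -45.0°

Substitute s = j896:
Numerator: 500 = 500 + j0
Denominator: (j896) + 896 = 896 + j896
|N| = √(500² + 0²) ≈ 500, ∠N ≈ 0.00°
|D| = √(896² + 896²) ≈ 1267.1, ∠D ≈ 45.00°
|H| = 500 / 1267.1 ≈ 0.3946
Gain = 20 log₁₀(0.3946) ≈ -8.08 dB
∠H = 0.00° − 45.00° = -45.00°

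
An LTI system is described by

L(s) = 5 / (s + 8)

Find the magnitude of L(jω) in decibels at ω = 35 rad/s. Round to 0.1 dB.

Substitute s = j35:
Numerator: 5 = 5 + j0
Denominator: (j35) + 8 = 8 + j35
|N| = √(5² + 0²) ≈ 5, ∠N ≈ 0.00°
|D| = √(8² + 35²) ≈ 35.903, ∠D ≈ 77.12°
|L| = 5 / 35.903 ≈ 0.13926
Gain = 20 log₁₀(0.13926) ≈ -17.12 dB

-17.1 dB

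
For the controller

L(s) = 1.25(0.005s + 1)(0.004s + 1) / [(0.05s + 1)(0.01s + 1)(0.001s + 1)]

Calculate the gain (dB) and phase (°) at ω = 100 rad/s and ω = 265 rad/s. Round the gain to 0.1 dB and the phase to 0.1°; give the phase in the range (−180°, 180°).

ω = 100: -13.7 dB, -81.0°; ω = 265: -22.2 dB, -70.2°

At ω = 100 rad/s:
zero (1 + j100·0.005) = 1 + j0.5 → |·| ≈ 1.118, ∠ ≈ 26.57°
zero (1 + j100·0.004) = 1 + j0.4 → |·| ≈ 1.077, ∠ ≈ 21.80°
pole (1 + j100·0.05) = 1 + j5 → |·| ≈ 5.099, ∠ ≈ 78.69°
pole (1 + j100·0.01) = 1 + j1 → |·| ≈ 1.4142, ∠ ≈ 45.00°
pole (1 + j100·0.001) = 1 + j0.1 → |·| ≈ 1.005, ∠ ≈ 5.71°
|L| = 1.25 · 1.118 · 1.077 / (5.099 · 1.4142 · 1.005) ≈ 0.20769
Gain = 20 log₁₀(0.20769) ≈ -13.65 dB
∠L = (26.57° + 21.80°) − (78.69° + 45.00° + 5.71°) = -81.03°

At ω = 265 rad/s:
zero (1 + j265·0.005) = 1 + j1.325 → |·| ≈ 1.66, ∠ ≈ 52.96°
zero (1 + j265·0.004) = 1 + j1.06 → |·| ≈ 1.4573, ∠ ≈ 46.67°
pole (1 + j265·0.05) = 1 + j13.25 → |·| ≈ 13.288, ∠ ≈ 85.68°
pole (1 + j265·0.01) = 1 + j2.65 → |·| ≈ 2.8324, ∠ ≈ 69.33°
pole (1 + j265·0.001) = 1 + j0.265 → |·| ≈ 1.0345, ∠ ≈ 14.84°
|L| = 1.25 · 1.66 · 1.4573 / (13.288 · 2.8324 · 1.0345) ≈ 0.077664
Gain = 20 log₁₀(0.077664) ≈ -22.20 dB
∠L = (52.96° + 46.67°) − (85.68° + 69.33° + 14.84°) = -70.22°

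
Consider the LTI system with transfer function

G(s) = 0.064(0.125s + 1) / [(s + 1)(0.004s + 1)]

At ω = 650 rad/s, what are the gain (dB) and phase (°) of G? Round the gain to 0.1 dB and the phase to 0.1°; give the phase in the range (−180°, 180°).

-50.8 dB, -69.6°

At ω = 650 rad/s:
zero (1 + j650·0.125) = 1 + j81.25 → |·| ≈ 81.256, ∠ ≈ 89.29°
pole (1 + j650·1) = 1 + j650 → |·| ≈ 650, ∠ ≈ 89.91°
pole (1 + j650·0.004) = 1 + j2.6 → |·| ≈ 2.7857, ∠ ≈ 68.96°
|G| = 0.064 · 81.256 / (650 · 2.7857) ≈ 0.002872
Gain = 20 log₁₀(0.002872) ≈ -50.84 dB
∠G = (89.29°) − (89.91° + 68.96°) = -69.58°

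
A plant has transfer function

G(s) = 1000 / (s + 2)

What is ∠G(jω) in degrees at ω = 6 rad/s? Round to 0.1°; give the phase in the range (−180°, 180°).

Substitute s = j6:
Numerator: 1000 = 1000 + j0
Denominator: (j6) + 2 = 2 + j6
|N| = √(1000² + 0²) ≈ 1000, ∠N ≈ 0.00°
|D| = √(2² + 6²) ≈ 6.3246, ∠D ≈ 71.57°
∠G = 0.00° − 71.57° = -71.57°

-71.6°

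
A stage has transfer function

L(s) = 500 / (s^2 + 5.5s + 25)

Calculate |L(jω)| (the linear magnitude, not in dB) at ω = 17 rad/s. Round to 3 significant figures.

1.79

At s = jω = j17:
quadratic: (j17)² + 5.5·j17 + 25 = -264 + j93.5 → |·| ≈ 280.07, ∠ ≈ 160.50°
|L| = 500 / 280.07 ≈ 1.7853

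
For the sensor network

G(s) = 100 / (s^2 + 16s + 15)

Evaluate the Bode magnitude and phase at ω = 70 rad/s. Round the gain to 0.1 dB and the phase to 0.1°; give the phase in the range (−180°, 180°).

-34.0 dB, -167.1°

Substitute s = j70:
Numerator: 100 = 100 + j0
Denominator: (j70)^2 + 16(j70) + 15 = -4885 + j1120
|N| = √(100² + 0²) ≈ 100, ∠N ≈ 0.00°
|D| = √(4885² + 1120²) ≈ 5011.7, ∠D ≈ 167.09°
|G| = 100 / 5011.7 ≈ 0.019953
Gain = 20 log₁₀(0.019953) ≈ -34.00 dB
∠G = 0.00° − 167.09° = -167.09°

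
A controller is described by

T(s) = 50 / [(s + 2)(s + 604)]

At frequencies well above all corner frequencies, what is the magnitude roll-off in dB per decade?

Each pole contributes −20 dB/decade at high frequency; each zero contributes +20 dB/decade.
Net: 0 zero(s) − 2 pole(s) → -40 dB/decade.

-40 dB/decade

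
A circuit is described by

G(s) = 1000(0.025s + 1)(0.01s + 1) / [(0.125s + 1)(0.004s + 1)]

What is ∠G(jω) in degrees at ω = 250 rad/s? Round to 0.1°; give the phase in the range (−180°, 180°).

15.9°

At ω = 250 rad/s:
zero (1 + j250·0.025) = 1 + j6.25 → |·| ≈ 6.3295, ∠ ≈ 80.91°
zero (1 + j250·0.01) = 1 + j2.5 → |·| ≈ 2.6926, ∠ ≈ 68.20°
pole (1 + j250·0.125) = 1 + j31.25 → |·| ≈ 31.266, ∠ ≈ 88.17°
pole (1 + j250·0.004) = 1 + j1 → |·| ≈ 1.4142, ∠ ≈ 45.00°
∠G = (80.91° + 68.20°) − (88.17° + 45.00°) = 15.94°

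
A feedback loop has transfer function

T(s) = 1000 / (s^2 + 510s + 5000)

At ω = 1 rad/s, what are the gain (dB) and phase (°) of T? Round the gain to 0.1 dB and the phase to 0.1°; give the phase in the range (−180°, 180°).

Substitute s = j1:
Numerator: 1000 = 1000 + j0
Denominator: (j1)^2 + 510(j1) + 5000 = 4999 + j510
|N| = √(1000² + 0²) ≈ 1000, ∠N ≈ 0.00°
|D| = √(4999² + 510²) ≈ 5024.9, ∠D ≈ 5.83°
|T| = 1000 / 5024.9 ≈ 0.19901
Gain = 20 log₁₀(0.19901) ≈ -14.02 dB
∠T = 0.00° − 5.83° = -5.83°

-14.0 dB, -5.8°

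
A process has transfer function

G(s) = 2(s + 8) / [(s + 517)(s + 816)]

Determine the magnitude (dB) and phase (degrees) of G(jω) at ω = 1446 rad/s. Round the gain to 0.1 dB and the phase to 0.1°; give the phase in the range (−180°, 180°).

-58.9 dB, -41.2°

At s = jω = j1446:
zero (s+8): 8 + j1446 → |·| = √(8²+1446²) = √2090980 ≈ 1446, ∠ = arctan(1446/8) ≈ 89.68°
pole (s+517): 517 + j1446 → |·| = √(517²+1446²) = √2358205 ≈ 1535.6, ∠ = arctan(1446/517) ≈ 70.33°
pole (s+816): 816 + j1446 → |·| = √(816²+1446²) = √2756772 ≈ 1660.4, ∠ = arctan(1446/816) ≈ 60.56°
|G| = 2 · 1446 / 2.5497e+06 ≈ 0.0011343
Gain = 20 log₁₀(0.0011343) ≈ -58.91 dB
∠G = 89.68° − 130.89° = -41.21°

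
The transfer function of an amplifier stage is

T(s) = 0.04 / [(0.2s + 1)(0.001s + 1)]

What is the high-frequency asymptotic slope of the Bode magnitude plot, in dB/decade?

Each pole contributes −20 dB/decade at high frequency; each zero contributes +20 dB/decade.
Net: 0 zero(s) − 2 pole(s) → -40 dB/decade.

-40 dB/decade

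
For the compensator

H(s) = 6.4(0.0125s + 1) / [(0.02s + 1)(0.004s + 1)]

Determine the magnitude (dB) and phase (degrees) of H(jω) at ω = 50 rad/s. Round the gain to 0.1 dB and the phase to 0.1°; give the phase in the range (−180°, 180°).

14.4 dB, -24.3°

At ω = 50 rad/s:
zero (1 + j50·0.0125) = 1 + j0.625 → |·| ≈ 1.1792, ∠ ≈ 32.01°
pole (1 + j50·0.02) = 1 + j1 → |·| ≈ 1.4142, ∠ ≈ 45.00°
pole (1 + j50·0.004) = 1 + j0.2 → |·| ≈ 1.0198, ∠ ≈ 11.31°
|H| = 6.4 · 1.1792 / (1.4142 · 1.0198) ≈ 5.2329
Gain = 20 log₁₀(5.2329) ≈ 14.37 dB
∠H = (32.01°) − (45.00° + 11.31°) = -24.30°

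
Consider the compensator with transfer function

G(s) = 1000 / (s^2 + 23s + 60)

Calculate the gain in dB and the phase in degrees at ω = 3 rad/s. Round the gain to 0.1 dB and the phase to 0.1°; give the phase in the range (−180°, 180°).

21.3 dB, -53.5°

Substitute s = j3:
Numerator: 1000 = 1000 + j0
Denominator: (j3)^2 + 23(j3) + 60 = 51 + j69
|N| = √(1000² + 0²) ≈ 1000, ∠N ≈ 0.00°
|D| = √(51² + 69²) ≈ 85.802, ∠D ≈ 53.53°
|G| = 1000 / 85.802 ≈ 11.655
Gain = 20 log₁₀(11.655) ≈ 21.33 dB
∠G = 0.00° − 53.53° = -53.53°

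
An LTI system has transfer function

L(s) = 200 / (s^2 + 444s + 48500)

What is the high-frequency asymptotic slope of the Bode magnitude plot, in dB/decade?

-40 dB/decade

Each pole contributes −20 dB/decade at high frequency; each zero contributes +20 dB/decade.
Net: 0 zero(s) − 2 pole(s) → -40 dB/decade.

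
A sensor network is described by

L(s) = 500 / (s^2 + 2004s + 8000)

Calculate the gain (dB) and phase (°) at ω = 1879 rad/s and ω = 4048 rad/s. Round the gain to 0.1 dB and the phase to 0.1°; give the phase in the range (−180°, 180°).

ω = 1879: -80.3 dB, -133.1°; ω = 4048: -91.3 dB, -153.7°

Substitute s = j1879:
Numerator: 500 = 500 + j0
Denominator: (j1879)^2 + 2004(j1879) + 8000 = -3522641 + j3765516
|N| = √(500² + 0²) ≈ 500, ∠N ≈ 0.00°
|D| = √(3522641² + 3765516²) ≈ 5.1564e+06, ∠D ≈ 133.09°
|L| = 500 / 5.1564e+06 ≈ 9.6967e-05
Gain = 20 log₁₀(9.6967e-05) ≈ -80.27 dB
∠L = 0.00° − 133.09° = -133.09°

Substitute s = j4048:
Numerator: 500 = 500 + j0
Denominator: (j4048)^2 + 2004(j4048) + 8000 = -16378304 + j8112192
|N| = √(500² + 0²) ≈ 500, ∠N ≈ 0.00°
|D| = √(16378304² + 8112192²) ≈ 1.8277e+07, ∠D ≈ 153.65°
|L| = 500 / 1.8277e+07 ≈ 2.7357e-05
Gain = 20 log₁₀(2.7357e-05) ≈ -91.26 dB
∠L = 0.00° − 153.65° = -153.65°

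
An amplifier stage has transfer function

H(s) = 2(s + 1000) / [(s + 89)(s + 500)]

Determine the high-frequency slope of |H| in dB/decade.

Each pole contributes −20 dB/decade at high frequency; each zero contributes +20 dB/decade.
Net: 1 zero(s) − 2 pole(s) → -20 dB/decade.

-20 dB/decade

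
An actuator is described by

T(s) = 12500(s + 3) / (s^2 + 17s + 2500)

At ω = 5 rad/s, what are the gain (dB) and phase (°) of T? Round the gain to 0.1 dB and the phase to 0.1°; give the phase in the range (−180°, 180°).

At s = jω = j5:
zero (s+3): 3 + j5 → |·| = √(3²+5²) = √34 ≈ 5.831, ∠ = arctan(5/3) ≈ 59.04°
quadratic: (j5)² + 17·j5 + 2500 = 2475 + j85 → |·| ≈ 2476.5, ∠ ≈ 1.97°
|T| = 12500 · 5.831 / 2476.5 ≈ 29.432
Gain = 20 log₁₀(29.432) ≈ 29.38 dB
∠T = 59.04° − 1.97° = 57.07°

29.4 dB, 57.1°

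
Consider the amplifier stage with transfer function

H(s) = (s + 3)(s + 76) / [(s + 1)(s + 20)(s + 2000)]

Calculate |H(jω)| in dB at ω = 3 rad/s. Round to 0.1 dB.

-52.0 dB

At s = jω = j3:
zero (s+3): 3 + j3 → |·| = √(3²+3²) = √18 ≈ 4.2426, ∠ = arctan(3/3) ≈ 45.00°
zero (s+76): 76 + j3 → |·| = √(76²+3²) = √5785 ≈ 76.059, ∠ = arctan(3/76) ≈ 2.26°
pole (s+1): 1 + j3 → |·| = √(1²+3²) = √10 ≈ 3.1623, ∠ = arctan(3/1) ≈ 71.57°
pole (s+20): 20 + j3 → |·| = √(20²+3²) = √409 ≈ 20.224, ∠ = arctan(3/20) ≈ 8.53°
pole (s+2000): 2000 + j3 → |·| = √(2000²+3²) = √4000009 ≈ 2000, ∠ = arctan(3/2000) ≈ 0.09°
|H| = 1 · 322.69 / 1.2791e+05 ≈ 0.0025228
Gain = 20 log₁₀(0.0025228) ≈ -51.96 dB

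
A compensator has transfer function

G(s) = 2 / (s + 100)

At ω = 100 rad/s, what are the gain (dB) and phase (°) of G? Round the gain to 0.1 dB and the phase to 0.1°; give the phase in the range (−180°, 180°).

-37.0 dB, -45.0°

At s = jω = j100:
pole (s+100): 100 + j100 → |·| = √(100²+100²) = √20000 ≈ 141.42, ∠ = arctan(100/100) ≈ 45.00°
|G| = 2 / 141.42 ≈ 0.014142
Gain = 20 log₁₀(0.014142) ≈ -36.99 dB
∠G = 0.00° − 45.00° = -45.00°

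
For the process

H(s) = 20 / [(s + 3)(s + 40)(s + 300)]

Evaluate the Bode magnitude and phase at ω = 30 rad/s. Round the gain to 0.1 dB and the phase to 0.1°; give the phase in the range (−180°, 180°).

-87.1 dB, -126.9°

At s = jω = j30:
pole (s+3): 3 + j30 → |·| = √(3²+30²) = √909 ≈ 30.15, ∠ = arctan(30/3) ≈ 84.29°
pole (s+40): 40 + j30 → |·| = √(40²+30²) = √2500 ≈ 50, ∠ = arctan(30/40) ≈ 36.87°
pole (s+300): 300 + j30 → |·| = √(300²+30²) = √90900 ≈ 301.5, ∠ = arctan(30/300) ≈ 5.71°
|H| = 20 / 4.5451e+05 ≈ 4.4003e-05
Gain = 20 log₁₀(4.4003e-05) ≈ -87.13 dB
∠H = 0.00° − 126.87° = -126.87°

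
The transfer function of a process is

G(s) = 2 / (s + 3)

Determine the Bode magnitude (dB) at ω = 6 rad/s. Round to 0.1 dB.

At s = jω = j6:
pole (s+3): 3 + j6 → |·| = √(3²+6²) = √45 ≈ 6.7082, ∠ = arctan(6/3) ≈ 63.43°
|G| = 2 / 6.7082 ≈ 0.29814
Gain = 20 log₁₀(0.29814) ≈ -10.51 dB

-10.5 dB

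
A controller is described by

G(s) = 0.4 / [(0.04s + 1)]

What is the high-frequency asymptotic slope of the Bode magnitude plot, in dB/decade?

-20 dB/decade

Each pole contributes −20 dB/decade at high frequency; each zero contributes +20 dB/decade.
Net: 0 zero(s) − 1 pole(s) → -20 dB/decade.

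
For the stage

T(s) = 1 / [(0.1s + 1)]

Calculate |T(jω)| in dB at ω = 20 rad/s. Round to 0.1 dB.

-7.0 dB

At ω = 20 rad/s:
pole (1 + j20·0.1) = 1 + j2 → |·| ≈ 2.2361, ∠ ≈ 63.43°
|T| = 1 · 1 / (2.2361) ≈ 0.44721
Gain = 20 log₁₀(0.44721) ≈ -6.99 dB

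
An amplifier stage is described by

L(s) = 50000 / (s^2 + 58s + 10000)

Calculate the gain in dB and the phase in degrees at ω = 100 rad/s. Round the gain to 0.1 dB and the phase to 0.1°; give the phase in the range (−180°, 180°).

At s = jω = j100:
quadratic: (j100)² + 58·j100 + 10000 = 0 + j5800 → |·| ≈ 5800, ∠ ≈ 90.00°
|L| = 50000 / 5800 ≈ 8.6207
Gain = 20 log₁₀(8.6207) ≈ 18.71 dB
∠L = 0.00° − 90.00° = -90.00°

18.7 dB, -90.0°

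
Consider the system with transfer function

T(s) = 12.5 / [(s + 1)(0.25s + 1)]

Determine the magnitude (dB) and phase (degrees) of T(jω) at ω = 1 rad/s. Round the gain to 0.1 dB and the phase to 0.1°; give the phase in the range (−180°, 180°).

At ω = 1 rad/s:
pole (1 + j1·1) = 1 + j1 → |·| ≈ 1.4142, ∠ ≈ 45.00°
pole (1 + j1·0.25) = 1 + j0.25 → |·| ≈ 1.0308, ∠ ≈ 14.04°
|T| = 12.5 · 1 / (1.4142 · 1.0308) ≈ 8.5748
Gain = 20 log₁₀(8.5748) ≈ 18.66 dB
∠T = (0°) − (45.00° + 14.04°) = -59.04°

18.7 dB, -59.0°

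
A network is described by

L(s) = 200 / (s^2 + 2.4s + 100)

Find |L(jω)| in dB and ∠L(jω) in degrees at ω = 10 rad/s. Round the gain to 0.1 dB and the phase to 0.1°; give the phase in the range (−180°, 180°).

At s = jω = j10:
quadratic: (j10)² + 2.4·j10 + 100 = 0 + j24 → |·| ≈ 24, ∠ ≈ 90.00°
|L| = 200 / 24 ≈ 8.3333
Gain = 20 log₁₀(8.3333) ≈ 18.42 dB
∠L = 0.00° − 90.00° = -90.00°

18.4 dB, -90.0°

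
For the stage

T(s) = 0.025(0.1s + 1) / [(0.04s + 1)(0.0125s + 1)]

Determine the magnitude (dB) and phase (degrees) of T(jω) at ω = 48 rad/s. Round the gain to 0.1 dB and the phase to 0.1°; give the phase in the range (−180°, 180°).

At ω = 48 rad/s:
zero (1 + j48·0.1) = 1 + j4.8 → |·| ≈ 4.9031, ∠ ≈ 78.23°
pole (1 + j48·0.04) = 1 + j1.92 → |·| ≈ 2.1648, ∠ ≈ 62.49°
pole (1 + j48·0.0125) = 1 + j0.6 → |·| ≈ 1.1662, ∠ ≈ 30.96°
|T| = 0.025 · 4.9031 / (2.1648 · 1.1662) ≈ 0.048553
Gain = 20 log₁₀(0.048553) ≈ -26.28 dB
∠T = (78.23°) − (62.49° + 30.96°) = -15.22°

-26.3 dB, -15.2°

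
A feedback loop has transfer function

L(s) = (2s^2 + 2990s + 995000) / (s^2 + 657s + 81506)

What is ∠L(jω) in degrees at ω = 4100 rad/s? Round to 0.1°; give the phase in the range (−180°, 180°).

Substitute s = j4100:
Numerator: 2(j4100)^2 + 2990(j4100) + 995000 = -32625000 + j12259000
Denominator: (j4100)^2 + 657(j4100) + 81506 = -16728494 + j2693700
|N| = √(32625000² + 12259000²) ≈ 3.4852e+07, ∠N ≈ 159.41°
|D| = √(16728494² + 2693700²) ≈ 1.6944e+07, ∠D ≈ 170.85°
∠L = 159.41° − 170.85° = -11.44°

-11.4°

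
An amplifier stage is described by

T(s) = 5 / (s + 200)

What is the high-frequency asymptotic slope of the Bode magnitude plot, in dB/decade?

Each pole contributes −20 dB/decade at high frequency; each zero contributes +20 dB/decade.
Net: 0 zero(s) − 1 pole(s) → -20 dB/decade.

-20 dB/decade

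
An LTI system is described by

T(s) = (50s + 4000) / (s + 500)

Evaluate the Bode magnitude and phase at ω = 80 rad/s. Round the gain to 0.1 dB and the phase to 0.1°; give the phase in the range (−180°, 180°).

Substitute s = j80:
Numerator: 50(j80) + 4000 = 4000 + j4000
Denominator: (j80) + 500 = 500 + j80
|N| = √(4000² + 4000²) ≈ 5656.9, ∠N ≈ 45.00°
|D| = √(500² + 80²) ≈ 506.36, ∠D ≈ 9.09°
|T| = 5656.9 / 506.36 ≈ 11.172
Gain = 20 log₁₀(11.172) ≈ 20.96 dB
∠T = 45.00° − 9.09° = 35.91°

21.0 dB, 35.9°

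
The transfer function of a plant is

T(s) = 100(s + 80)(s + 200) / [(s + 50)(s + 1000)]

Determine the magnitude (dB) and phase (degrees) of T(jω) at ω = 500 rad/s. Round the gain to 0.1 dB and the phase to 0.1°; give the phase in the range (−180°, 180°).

At s = jω = j500:
zero (s+80): 80 + j500 → |·| = √(80²+500²) = √256400 ≈ 506.36, ∠ = arctan(500/80) ≈ 80.91°
zero (s+200): 200 + j500 → |·| = √(200²+500²) = √290000 ≈ 538.52, ∠ = arctan(500/200) ≈ 68.20°
pole (s+50): 50 + j500 → |·| = √(50²+500²) = √252500 ≈ 502.49, ∠ = arctan(500/50) ≈ 84.29°
pole (s+1000): 1000 + j500 → |·| = √(1000²+500²) = √1250000 ≈ 1118, ∠ = arctan(500/1000) ≈ 26.57°
|T| = 100 · 2.7268e+05 / 5.6178e+05 ≈ 48.539
Gain = 20 log₁₀(48.539) ≈ 33.72 dB
∠T = 149.11° − 110.86° = 38.25°

33.7 dB, 38.3°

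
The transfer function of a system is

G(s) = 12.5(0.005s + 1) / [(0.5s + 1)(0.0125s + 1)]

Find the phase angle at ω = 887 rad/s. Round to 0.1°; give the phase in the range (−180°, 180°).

-97.4°

At ω = 887 rad/s:
zero (1 + j887·0.005) = 1 + j4.435 → |·| ≈ 4.5463, ∠ ≈ 77.29°
pole (1 + j887·0.5) = 1 + j443.5 → |·| ≈ 443.5, ∠ ≈ 89.87°
pole (1 + j887·0.0125) = 1 + j11.0875 → |·| ≈ 11.133, ∠ ≈ 84.85°
∠G = (77.29°) − (89.87° + 84.85°) = -97.43°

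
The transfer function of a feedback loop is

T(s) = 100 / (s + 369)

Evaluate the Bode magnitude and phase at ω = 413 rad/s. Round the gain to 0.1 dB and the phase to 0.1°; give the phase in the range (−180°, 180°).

At s = jω = j413:
pole (s+369): 369 + j413 → |·| = √(369²+413²) = √306730 ≈ 553.83, ∠ = arctan(413/369) ≈ 48.22°
|T| = 100 / 553.83 ≈ 0.18056
Gain = 20 log₁₀(0.18056) ≈ -14.87 dB
∠T = 0.00° − 48.22° = -48.22°

-14.9 dB, -48.2°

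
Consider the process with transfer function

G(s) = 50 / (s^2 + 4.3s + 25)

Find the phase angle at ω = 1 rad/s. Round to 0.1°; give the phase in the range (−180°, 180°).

-10.2°

At s = jω = j1:
quadratic: (j1)² + 4.3·j1 + 25 = 24 + j4.3 → |·| ≈ 24.382, ∠ ≈ 10.16°
∠G = 0.00° − 10.16° = -10.16°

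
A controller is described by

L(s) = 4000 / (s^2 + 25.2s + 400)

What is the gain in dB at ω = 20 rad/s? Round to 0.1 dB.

At s = jω = j20:
quadratic: (j20)² + 25.2·j20 + 400 = 0 + j504 → |·| ≈ 504, ∠ ≈ 90.00°
|L| = 4000 / 504 ≈ 7.9365
Gain = 20 log₁₀(7.9365) ≈ 17.99 dB

18.0 dB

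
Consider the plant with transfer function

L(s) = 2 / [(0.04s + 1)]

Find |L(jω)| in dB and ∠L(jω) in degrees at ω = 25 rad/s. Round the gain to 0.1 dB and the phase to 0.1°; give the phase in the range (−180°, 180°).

3.0 dB, -45.0°

At ω = 25 rad/s:
pole (1 + j25·0.04) = 1 + j1 → |·| ≈ 1.4142, ∠ ≈ 45.00°
|L| = 2 · 1 / (1.4142) ≈ 1.4142
Gain = 20 log₁₀(1.4142) ≈ 3.01 dB
∠L = (0°) − (45.00°) = -45.00°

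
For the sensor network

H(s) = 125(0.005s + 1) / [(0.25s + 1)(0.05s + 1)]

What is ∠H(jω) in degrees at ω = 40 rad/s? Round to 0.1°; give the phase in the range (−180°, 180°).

-136.4°

At ω = 40 rad/s:
zero (1 + j40·0.005) = 1 + j0.2 → |·| ≈ 1.0198, ∠ ≈ 11.31°
pole (1 + j40·0.25) = 1 + j10 → |·| ≈ 10.05, ∠ ≈ 84.29°
pole (1 + j40·0.05) = 1 + j2 → |·| ≈ 2.2361, ∠ ≈ 63.43°
∠H = (11.31°) − (84.29° + 63.43°) = -136.41°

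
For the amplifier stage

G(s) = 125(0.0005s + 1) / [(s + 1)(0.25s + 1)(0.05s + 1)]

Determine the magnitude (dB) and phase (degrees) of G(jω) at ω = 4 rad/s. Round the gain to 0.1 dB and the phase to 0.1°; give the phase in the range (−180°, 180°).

26.5 dB, -132.2°

At ω = 4 rad/s:
zero (1 + j4·0.0005) = 1 + j0.002 → |·| ≈ 1, ∠ ≈ 0.11°
pole (1 + j4·1) = 1 + j4 → |·| ≈ 4.1231, ∠ ≈ 75.96°
pole (1 + j4·0.25) = 1 + j1 → |·| ≈ 1.4142, ∠ ≈ 45.00°
pole (1 + j4·0.05) = 1 + j0.2 → |·| ≈ 1.0198, ∠ ≈ 11.31°
|G| = 125 · 1 / (4.1231 · 1.4142 · 1.0198) ≈ 21.021
Gain = 20 log₁₀(21.021) ≈ 26.45 dB
∠G = (0.11°) − (75.96° + 45.00° + 11.31°) = -132.16°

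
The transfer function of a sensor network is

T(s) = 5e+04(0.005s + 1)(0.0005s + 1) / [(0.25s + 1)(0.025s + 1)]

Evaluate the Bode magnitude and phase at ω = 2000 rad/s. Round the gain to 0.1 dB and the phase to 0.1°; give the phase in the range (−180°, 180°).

29.1 dB, -49.5°

At ω = 2000 rad/s:
zero (1 + j2000·0.005) = 1 + j10 → |·| ≈ 10.05, ∠ ≈ 84.29°
zero (1 + j2000·0.0005) = 1 + j1 → |·| ≈ 1.4142, ∠ ≈ 45.00°
pole (1 + j2000·0.25) = 1 + j500 → |·| ≈ 500, ∠ ≈ 89.89°
pole (1 + j2000·0.025) = 1 + j50 → |·| ≈ 50.01, ∠ ≈ 88.85°
|T| = 5e+04 · 10.05 · 1.4142 / (500 · 50.01) ≈ 28.42
Gain = 20 log₁₀(28.42) ≈ 29.07 dB
∠T = (84.29° + 45.00°) − (89.89° + 88.85°) = -49.45°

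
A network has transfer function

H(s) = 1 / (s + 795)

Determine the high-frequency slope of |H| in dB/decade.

Each pole contributes −20 dB/decade at high frequency; each zero contributes +20 dB/decade.
Net: 0 zero(s) − 1 pole(s) → -20 dB/decade.

-20 dB/decade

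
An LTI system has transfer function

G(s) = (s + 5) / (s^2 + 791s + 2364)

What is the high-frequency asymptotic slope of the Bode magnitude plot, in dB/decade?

Each pole contributes −20 dB/decade at high frequency; each zero contributes +20 dB/decade.
Net: 1 zero(s) − 2 pole(s) → -20 dB/decade.

-20 dB/decade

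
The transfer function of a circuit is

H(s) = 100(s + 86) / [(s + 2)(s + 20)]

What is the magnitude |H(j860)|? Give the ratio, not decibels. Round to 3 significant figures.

At s = jω = j860:
zero (s+86): 86 + j860 → |·| = √(86²+860²) = √746996 ≈ 864.29, ∠ = arctan(860/86) ≈ 84.29°
pole (s+2): 2 + j860 → |·| = √(2²+860²) = √739604 ≈ 860, ∠ = arctan(860/2) ≈ 89.87°
pole (s+20): 20 + j860 → |·| = √(20²+860²) = √740000 ≈ 860.23, ∠ = arctan(860/20) ≈ 88.67°
|H| = 100 · 864.29 / 7.398e+05 ≈ 0.11683

0.117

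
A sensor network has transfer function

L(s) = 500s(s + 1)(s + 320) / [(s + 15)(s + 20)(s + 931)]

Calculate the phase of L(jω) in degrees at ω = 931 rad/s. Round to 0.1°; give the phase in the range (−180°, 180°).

28.1°

At s = jω = j931:
zero (s+1): 1 + j931 → |·| = √(1²+931²) = √866762 ≈ 931, ∠ = arctan(931/1) ≈ 89.94°
zero (s+320): 320 + j931 → |·| = √(320²+931²) = √969161 ≈ 984.46, ∠ = arctan(931/320) ≈ 71.03°
zero at origin: s = j931 → |·| = 931, ∠ = 90.00°
pole (s+15): 15 + j931 → |·| = √(15²+931²) = √866986 ≈ 931.12, ∠ = arctan(931/15) ≈ 89.08°
pole (s+20): 20 + j931 → |·| = √(20²+931²) = √867161 ≈ 931.21, ∠ = arctan(931/20) ≈ 88.77°
pole (s+931): 931 + j931 → |·| = √(931²+931²) = √1733522 ≈ 1316.6, ∠ = arctan(931/931) ≈ 45.00°
∠L = 250.97° − 222.85° = 28.12°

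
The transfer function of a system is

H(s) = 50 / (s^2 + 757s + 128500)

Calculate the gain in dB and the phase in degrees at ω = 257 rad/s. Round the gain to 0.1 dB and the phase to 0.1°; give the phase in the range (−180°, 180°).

Substitute s = j257:
Numerator: 50 = 50 + j0
Denominator: (j257)^2 + 757(j257) + 128500 = 62451 + j194549
|N| = √(50² + 0²) ≈ 50, ∠N ≈ 0.00°
|D| = √(62451² + 194549²) ≈ 2.0433e+05, ∠D ≈ 72.20°
|H| = 50 / 2.0433e+05 ≈ 0.0002447
Gain = 20 log₁₀(0.0002447) ≈ -72.23 dB
∠H = 0.00° − 72.20° = -72.20°

-72.2 dB, -72.2°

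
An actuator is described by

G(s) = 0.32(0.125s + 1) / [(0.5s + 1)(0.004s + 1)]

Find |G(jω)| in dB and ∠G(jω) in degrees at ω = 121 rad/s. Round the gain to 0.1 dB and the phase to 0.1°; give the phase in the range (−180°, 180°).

At ω = 121 rad/s:
zero (1 + j121·0.125) = 1 + j15.125 → |·| ≈ 15.158, ∠ ≈ 86.22°
pole (1 + j121·0.5) = 1 + j60.5 → |·| ≈ 60.508, ∠ ≈ 89.05°
pole (1 + j121·0.004) = 1 + j0.484 → |·| ≈ 1.111, ∠ ≈ 25.83°
|G| = 0.32 · 15.158 / (60.508 · 1.111) ≈ 0.072155
Gain = 20 log₁₀(0.072155) ≈ -22.83 dB
∠G = (86.22°) − (89.05° + 25.83°) = -28.66°

-22.8 dB, -28.7°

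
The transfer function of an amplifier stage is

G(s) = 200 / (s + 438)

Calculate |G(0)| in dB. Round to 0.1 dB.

G(0) = 200 / (438) ≈ 0.45662
20 log₁₀(0.45662) ≈ -6.81 dB

-6.8 dB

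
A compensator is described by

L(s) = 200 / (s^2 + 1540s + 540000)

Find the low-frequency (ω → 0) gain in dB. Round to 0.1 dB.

-68.6 dB

L(0) = 200 / 540000 ≈ 0.00037037
20 log₁₀(0.00037037) ≈ -68.63 dB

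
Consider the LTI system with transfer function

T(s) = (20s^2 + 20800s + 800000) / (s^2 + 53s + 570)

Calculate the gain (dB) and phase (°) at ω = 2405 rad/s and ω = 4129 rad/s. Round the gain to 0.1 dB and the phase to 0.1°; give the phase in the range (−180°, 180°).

ω = 2405: 26.7 dB, -22.3°; ω = 4129: 26.3 dB, -13.4°

Substitute s = j2405:
Numerator: 20(j2405)^2 + 20800(j2405) + 800000 = -114880500 + j50024000
Denominator: (j2405)^2 + 53(j2405) + 570 = -5783455 + j127465
|N| = √(114880500² + 50024000²) ≈ 1.253e+08, ∠N ≈ 156.47°
|D| = √(5783455² + 127465²) ≈ 5.7849e+06, ∠D ≈ 178.74°
|T| = 1.253e+08 / 5.7849e+06 ≈ 21.66
Gain = 20 log₁₀(21.66) ≈ 26.71 dB
∠T = 156.47° − 178.74° = -22.27°

Substitute s = j4129:
Numerator: 20(j4129)^2 + 20800(j4129) + 800000 = -340172820 + j85883200
Denominator: (j4129)^2 + 53(j4129) + 570 = -17048071 + j218837
|N| = √(340172820² + 85883200²) ≈ 3.5085e+08, ∠N ≈ 165.83°
|D| = √(17048071² + 218837²) ≈ 1.7049e+07, ∠D ≈ 179.26°
|T| = 3.5085e+08 / 1.7049e+07 ≈ 20.579
Gain = 20 log₁₀(20.579) ≈ 26.27 dB
∠T = 165.83° − 179.26° = -13.43°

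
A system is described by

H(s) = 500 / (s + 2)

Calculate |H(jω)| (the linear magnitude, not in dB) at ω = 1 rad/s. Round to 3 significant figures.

Substitute s = j1:
Numerator: 500 = 500 + j0
Denominator: (j1) + 2 = 2 + j1
|N| = √(500² + 0²) ≈ 500, ∠N ≈ 0.00°
|D| = √(2² + 1²) ≈ 2.2361, ∠D ≈ 26.57°
|H| = 500 / 2.2361 ≈ 223.6

224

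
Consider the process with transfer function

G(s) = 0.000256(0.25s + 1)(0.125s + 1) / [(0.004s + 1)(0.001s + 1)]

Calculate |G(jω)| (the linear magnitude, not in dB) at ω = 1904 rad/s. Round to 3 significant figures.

1.76

At ω = 1904 rad/s:
zero (1 + j1904·0.25) = 1 + j476 → |·| ≈ 476, ∠ ≈ 89.88°
zero (1 + j1904·0.125) = 1 + j238 → |·| ≈ 238, ∠ ≈ 89.76°
pole (1 + j1904·0.004) = 1 + j7.616 → |·| ≈ 7.6814, ∠ ≈ 82.52°
pole (1 + j1904·0.001) = 1 + j1.904 → |·| ≈ 2.1506, ∠ ≈ 62.29°
|G| = 0.000256 · 476 · 238 / (7.6814 · 2.1506) ≈ 1.7556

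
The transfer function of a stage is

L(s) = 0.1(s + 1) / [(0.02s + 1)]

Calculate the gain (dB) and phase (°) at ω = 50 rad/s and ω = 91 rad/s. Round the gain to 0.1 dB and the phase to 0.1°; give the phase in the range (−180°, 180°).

At ω = 50 rad/s:
zero (1 + j50·1) = 1 + j50 → |·| ≈ 50.01, ∠ ≈ 88.85°
pole (1 + j50·0.02) = 1 + j1 → |·| ≈ 1.4142, ∠ ≈ 45.00°
|L| = 0.1 · 50.01 / (1.4142) ≈ 3.5363
Gain = 20 log₁₀(3.5363) ≈ 10.97 dB
∠L = (88.85°) − (45.00°) = 43.85°

At ω = 91 rad/s:
zero (1 + j91·1) = 1 + j91 → |·| ≈ 91.005, ∠ ≈ 89.37°
pole (1 + j91·0.02) = 1 + j1.82 → |·| ≈ 2.0766, ∠ ≈ 61.21°
|L| = 0.1 · 91.005 / (2.0766) ≈ 4.3824
Gain = 20 log₁₀(4.3824) ≈ 12.83 dB
∠L = (89.37°) − (61.21°) = 28.16°

ω = 50: 11.0 dB, 43.9°; ω = 91: 12.8 dB, 28.2°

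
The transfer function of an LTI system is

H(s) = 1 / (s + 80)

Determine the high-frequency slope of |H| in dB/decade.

Each pole contributes −20 dB/decade at high frequency; each zero contributes +20 dB/decade.
Net: 0 zero(s) − 1 pole(s) → -20 dB/decade.

-20 dB/decade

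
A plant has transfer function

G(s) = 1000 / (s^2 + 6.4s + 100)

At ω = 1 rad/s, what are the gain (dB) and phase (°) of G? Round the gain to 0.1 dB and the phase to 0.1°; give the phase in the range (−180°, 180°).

At s = jω = j1:
quadratic: (j1)² + 6.4·j1 + 100 = 99 + j6.4 → |·| ≈ 99.207, ∠ ≈ 3.70°
|G| = 1000 / 99.207 ≈ 10.08
Gain = 20 log₁₀(10.08) ≈ 20.07 dB
∠G = 0.00° − 3.70° = -3.70°

20.1 dB, -3.7°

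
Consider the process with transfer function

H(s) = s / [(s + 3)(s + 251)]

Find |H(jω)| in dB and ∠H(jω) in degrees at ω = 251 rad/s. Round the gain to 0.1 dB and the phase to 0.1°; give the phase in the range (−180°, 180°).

At s = jω = j251:
zero at origin: s = j251 → |·| = 251, ∠ = 90.00°
pole (s+3): 3 + j251 → |·| = √(3²+251²) = √63010 ≈ 251.02, ∠ = arctan(251/3) ≈ 89.32°
pole (s+251): 251 + j251 → |·| = √(251²+251²) = √126002 ≈ 354.97, ∠ = arctan(251/251) ≈ 45.00°
|H| = 1 · 251 / 89105 ≈ 0.0028169
Gain = 20 log₁₀(0.0028169) ≈ -51.00 dB
∠H = 90.00° − 134.32° = -44.32°

-51.0 dB, -44.3°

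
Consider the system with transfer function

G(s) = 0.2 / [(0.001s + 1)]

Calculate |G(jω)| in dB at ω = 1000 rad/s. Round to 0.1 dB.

At ω = 1000 rad/s:
pole (1 + j1000·0.001) = 1 + j1 → |·| ≈ 1.4142, ∠ ≈ 45.00°
|G| = 0.2 · 1 / (1.4142) ≈ 0.14142
Gain = 20 log₁₀(0.14142) ≈ -16.99 dB

-17.0 dB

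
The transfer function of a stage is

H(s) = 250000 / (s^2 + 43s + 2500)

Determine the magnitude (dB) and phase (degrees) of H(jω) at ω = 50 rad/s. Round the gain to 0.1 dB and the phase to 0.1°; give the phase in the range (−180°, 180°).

At s = jω = j50:
quadratic: (j50)² + 43·j50 + 2500 = 0 + j2150 → |·| ≈ 2150, ∠ ≈ 90.00°
|H| = 250000 / 2150 ≈ 116.28
Gain = 20 log₁₀(116.28) ≈ 41.31 dB
∠H = 0.00° − 90.00° = -90.00°

41.3 dB, -90.0°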